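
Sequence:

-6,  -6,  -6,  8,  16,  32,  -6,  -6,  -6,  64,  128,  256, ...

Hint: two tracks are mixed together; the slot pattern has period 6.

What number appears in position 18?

2048

Positions follow the repeating pattern AAABBB; grouping by letter gives 2 tracks.
Subsequence A = -6, -6, -6, -6, -6, -6: the constant sequence -6.
Subsequence B = 8, 16, 32, 64, 128, 256: successive powers of 2.
Position 18 → subsequence B, term 9 = 2048.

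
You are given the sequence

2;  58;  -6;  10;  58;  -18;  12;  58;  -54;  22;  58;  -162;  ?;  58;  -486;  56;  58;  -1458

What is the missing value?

Taking every 3rd term gives 3 separate tracks.
Track A = 2, 10, 12, 22, ?, 56: Fibonacci-style (each term is the sum of the two before it).
Track B = 58, 58, 58, 58, 58, 58: constant 58.
Track C = -6, -18, -54, -162, -486, -1458: a geometric progression (common ratio 3).
So the missing entry in track A is 34.

34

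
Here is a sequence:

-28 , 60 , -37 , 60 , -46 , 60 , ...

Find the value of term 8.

60

Taking every 2nd term gives 2 separate tracks.
Stream A: -28, -37, -46 — arithmetic with common difference −9.
Stream B: 60, 60, 60 — the constant sequence 60.
The 8th slot belongs to stream B; its 4th term is 60.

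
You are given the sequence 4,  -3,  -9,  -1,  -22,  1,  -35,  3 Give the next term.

Split by position mod 2 into 2 tracks.
Subsequence A is 4, -9, -22, -35, which is linear: a_n = 17 − 13·n.
Subsequence B is -3, -1, 1, 3, which is adding 2 each time.
The 9th slot belongs to subsequence A; its 5th term is -48.

-48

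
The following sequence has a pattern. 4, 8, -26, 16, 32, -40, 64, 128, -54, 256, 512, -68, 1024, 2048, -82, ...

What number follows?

4096

The slot pattern repeats as AAB (period 3), so there are 2 interleaved tracks.
Stream A = 4, 8, 16, 32, 64, 128, 256, 512, 1024, 2048: successive powers of 2.
Stream B = -26, -40, -54, -68, -82: subtracting 14 each time.
Position 16 → stream A, term 11 = 4096.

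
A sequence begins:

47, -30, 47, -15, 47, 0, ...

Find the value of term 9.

Positions 1, 3, 5, … form one subsequence and positions 2, 4, 6, … form another.
Track A = 47, 47, 47: the constant sequence 47.
Track B = -30, -15, 0: linear: a_n = -45 + 15·n.
Position 9 → track A, term 5 = 47.

47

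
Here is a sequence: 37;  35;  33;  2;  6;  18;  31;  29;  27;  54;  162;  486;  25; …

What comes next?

23

The slot pattern repeats as AAABBB (period 6), so there are 2 interleaved tracks.
Subsequence A: 37, 35, 33, 31, 29, 27, 25 (arithmetic, step −2).
Subsequence B: 2, 6, 18, 54, 162, 486 (a geometric progression (common ratio 3)).
Position 14 → subsequence A, term 8 = 23.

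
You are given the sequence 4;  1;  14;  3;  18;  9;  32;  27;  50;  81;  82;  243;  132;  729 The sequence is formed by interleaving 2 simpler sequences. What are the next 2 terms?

214, 2187

Taking every 2nd term gives 2 separate tracks.
Stream A: 4, 14, 18, 32, 50, 82, 132. Fibonacci-style (each term is the sum of the two before it).
Stream B: 1, 3, 9, 27, 81, 243, 729. Geometric with ratio 3.
Position 15 falls in stream A as its term 8, giving 214.
The 16th slot belongs to stream B; its 8th term is 2187.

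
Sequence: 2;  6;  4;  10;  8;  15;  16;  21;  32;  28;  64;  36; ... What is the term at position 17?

The terms cycle through 2 interleaved subsequences.
Subsequence A: 2, 4, 8, 16, 32, 64. Successive powers of 2.
Subsequence B: 6, 10, 15, 21, 28, 36. Triangular numbers n(n+1)/2 for n = 3, 4, ….
The 17th slot belongs to subsequence A; its 9th term is 512.

512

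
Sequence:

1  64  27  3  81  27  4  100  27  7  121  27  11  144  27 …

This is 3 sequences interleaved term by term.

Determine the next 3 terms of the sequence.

Read the sequence 3 terms at a time; column i is its own pattern.
Track A: 1, 3, 4, 7, 11 (a Fibonacci-like recurrence a_n = a_{n-1} + a_{n-2}).
Track B: 64, 81, 100, 121, 144 (consecutive squares n² from n = 8).
Track C: 27, 27, 27, 27, 27 (the constant sequence 27).
The 16th slot belongs to track A; its 6th term is 18.
Position 17 falls in track B as its term 6, giving 169.
Position 18 falls in track C as its term 6, giving 27.

18, 169, 27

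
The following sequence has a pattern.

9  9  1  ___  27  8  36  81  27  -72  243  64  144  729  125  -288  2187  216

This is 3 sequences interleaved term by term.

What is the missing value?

Taking every 3rd term gives 3 separate tracks.
Stream A is 9, ?, 36, -72, 144, -288, which is geometric, ×-2 each step.
Stream B is 9, 27, 81, 243, 729, 2187, which is powers 3^2, 3^3, 3^4, ….
Stream C is 1, 8, 27, 64, 125, 216, which is consecutive cubes n³ from n = 1.
Filling stream A at index 2 by its rule yields -18.

-18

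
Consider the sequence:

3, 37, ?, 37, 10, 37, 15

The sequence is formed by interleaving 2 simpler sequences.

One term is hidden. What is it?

6

Taking every 2nd term gives 2 separate tracks.
Stream A: 3, ?, 10, 15. Triangular numbers starting at T_2.
Stream B: 37, 37, 37. The constant sequence 37.
So the missing entry in stream A is 6.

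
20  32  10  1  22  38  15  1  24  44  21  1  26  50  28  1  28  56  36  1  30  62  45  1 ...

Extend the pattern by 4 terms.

32, 68, 55, 1

Taking every 4th term gives 4 separate tracks.
Track A is 20, 22, 24, 26, 28, 30, which is linear: a_n = 18 + 2·n.
Track B is 32, 38, 44, 50, 56, 62, which is arithmetic, step +6.
Track C is 10, 15, 21, 28, 36, 45, which is the triangular numbers T_4, T_5, ….
Track D is 1, 1, 1, 1, 1, 1, which is the constant sequence 1.
The 25th slot belongs to track A; its 7th term is 32.
Position 26 → track B, term 7 = 68.
The 27th slot belongs to track C; its 7th term is 55.
Position 28 → track D, term 7 = 1.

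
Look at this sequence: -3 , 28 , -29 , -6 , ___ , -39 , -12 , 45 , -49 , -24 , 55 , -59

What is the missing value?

Taking every 3rd term gives 3 separate tracks.
Track A is -3, -6, -12, -24, which is geometric, ×2 each step.
Track B is 28, ?, 45, 55, which is the triangular numbers T_7, T_8, ….
Track C is -29, -39, -49, -59, which is arithmetic, step −10.
Track B's pattern makes the blank 36.

36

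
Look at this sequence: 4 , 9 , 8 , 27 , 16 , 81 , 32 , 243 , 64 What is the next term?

729

Odd-indexed and even-indexed terms follow separate rules.
Track A = 4, 8, 16, 32, 64: powers 2^2, 2^3, 2^4, ….
Track B = 9, 27, 81, 243: multiplying by 3 each time.
Position 10 → track B, term 5 = 729.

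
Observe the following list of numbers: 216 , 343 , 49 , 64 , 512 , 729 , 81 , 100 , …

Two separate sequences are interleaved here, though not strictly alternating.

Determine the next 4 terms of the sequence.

The slot pattern repeats as AABB (period 4), so there are 2 interleaved tracks.
Track A = 216, 343, 512, 729: consecutive cubes n³ from n = 6.
Track B = 49, 64, 81, 100: the squares 7², 8², 9², ….
Term 9 comes from track A (its 5th entry): 1000.
The 10th slot belongs to track A; its 6th term is 1331.
Position 11 → track B, term 5 = 121.
The 12th slot belongs to track B; its 6th term is 144.

1000, 1331, 121, 144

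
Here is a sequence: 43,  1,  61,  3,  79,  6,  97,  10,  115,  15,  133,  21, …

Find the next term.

Taking every 2nd term gives 2 separate tracks.
Track A = 43, 61, 79, 97, 115, 133: arithmetic with common difference +18.
Track B = 1, 3, 6, 10, 15, 21: triangular numbers n(n+1)/2 for n = 1, 2, ….
The 13th slot belongs to track A; its 7th term is 151.

151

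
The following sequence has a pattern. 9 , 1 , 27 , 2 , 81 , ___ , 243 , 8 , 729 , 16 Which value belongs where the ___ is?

4

The terms cycle through 2 interleaved subsequences.
Track A: 9, 27, 81, 243, 729 — a geometric progression (common ratio 3).
Track B: 1, 2, ?, 8, 16 — powers of 2.
Track B's pattern makes the blank 4.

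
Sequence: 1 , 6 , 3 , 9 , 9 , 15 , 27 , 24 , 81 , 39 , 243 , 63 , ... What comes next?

729

The terms cycle through 2 interleaved subsequences.
Track A is 1, 3, 9, 27, 81, 243, which is powers of 3.
Track B is 6, 9, 15, 24, 39, 63, which is a Fibonacci-like recurrence a_n = a_{n-1} + a_{n-2}.
Position 13 → track A, term 7 = 729.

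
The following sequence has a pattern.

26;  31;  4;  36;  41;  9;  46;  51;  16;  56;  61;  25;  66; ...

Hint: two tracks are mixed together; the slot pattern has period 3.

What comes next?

71

The slot pattern repeats as AAB (period 3), so there are 2 interleaved tracks.
Track A: 26, 31, 36, 41, 46, 51, 56, 61, 66. Arithmetic, step +5.
Track B: 4, 9, 16, 25. The squares 2², 3², 4², ….
Position 14 falls in track A as its term 10, giving 71.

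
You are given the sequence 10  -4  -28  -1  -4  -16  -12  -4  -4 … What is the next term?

-23

Split by position mod 3 into 3 tracks.
Subsequence A: 10, -1, -12 (arithmetic, step −11).
Subsequence B: -4, -4, -4 (constant -4).
Subsequence C: -28, -16, -4 (arithmetic with common difference +12).
Position 10 falls in subsequence A as its term 4, giving -23.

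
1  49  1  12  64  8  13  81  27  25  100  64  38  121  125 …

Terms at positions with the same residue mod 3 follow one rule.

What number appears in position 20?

169

Split by position mod 3 into 3 tracks.
Subsequence A: 1, 12, 13, 25, 38. A Fibonacci-like recurrence a_n = a_{n-1} + a_{n-2}.
Subsequence B: 49, 64, 81, 100, 121. Consecutive squares n² from n = 7.
Subsequence C: 1, 8, 27, 64, 125. Perfect cubes starting at 1³.
Term 20 comes from subsequence B (its 7th entry): 169.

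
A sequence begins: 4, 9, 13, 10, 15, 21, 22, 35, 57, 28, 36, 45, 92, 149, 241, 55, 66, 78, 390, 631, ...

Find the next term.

1021

Positions follow the repeating pattern AAABBB; grouping by letter gives 2 tracks.
Subsequence A: 4, 9, 13, 22, 35, 57, 92, 149, 241, 390, 631. Fibonacci-style (each term is the sum of the two before it).
Subsequence B: 10, 15, 21, 28, 36, 45, 55, 66, 78. The triangular numbers T_4, T_5, ….
The 21st slot belongs to subsequence A; its 12th term is 1021.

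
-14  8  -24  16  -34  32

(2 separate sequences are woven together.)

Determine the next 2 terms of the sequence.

-44, 64

Odd-indexed and even-indexed terms follow separate rules.
Stream A is -14, -24, -34, which is arithmetic with common difference −10.
Stream B is 8, 16, 32, which is geometric with ratio 2.
Term 7 comes from stream A (its 4th entry): -44.
Term 8 comes from stream B (its 4th entry): 64.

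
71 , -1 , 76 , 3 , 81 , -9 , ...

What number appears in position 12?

Split by position mod 2 into 2 tracks.
Track A: 71, 76, 81 — arithmetic with common difference +5.
Track B: -1, 3, -9 — geometric with ratio -3.
The 12th slot belongs to track B; its 6th term is 243.

243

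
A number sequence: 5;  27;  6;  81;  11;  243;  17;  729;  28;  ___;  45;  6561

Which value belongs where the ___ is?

Taking every 2nd term gives 2 separate tracks.
Track A: 5, 6, 11, 17, 28, 45. Each term equals the sum of the previous two.
Track B: 27, 81, 243, 729, ?, 6561. Successive powers of 3.
Filling track B at index 5 by its rule yields 2187.

2187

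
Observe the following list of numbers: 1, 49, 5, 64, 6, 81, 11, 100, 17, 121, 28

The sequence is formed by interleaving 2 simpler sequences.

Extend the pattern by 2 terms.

144, 45

Odd-indexed and even-indexed terms follow separate rules.
Stream A: 1, 5, 6, 11, 17, 28 — a Fibonacci-like recurrence a_n = a_{n-1} + a_{n-2}.
Stream B: 49, 64, 81, 100, 121 — the squares 7², 8², 9², ….
Term 12 comes from stream B (its 6th entry): 144.
Position 13 falls in stream A as its term 7, giving 45.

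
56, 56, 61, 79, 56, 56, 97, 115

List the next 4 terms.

Reading positions in blocks of 4 reveals the pattern AABB — 2 tracks woven together.
Track A: 56, 56, 56, 56 — always 56.
Track B: 61, 79, 97, 115 — linear: a_n = 43 + 18·n.
Position 9 → track A, term 5 = 56.
Position 10 → track A, term 6 = 56.
Position 11 falls in track B as its term 5, giving 133.
Term 12 comes from track B (its 6th entry): 151.

56, 56, 133, 151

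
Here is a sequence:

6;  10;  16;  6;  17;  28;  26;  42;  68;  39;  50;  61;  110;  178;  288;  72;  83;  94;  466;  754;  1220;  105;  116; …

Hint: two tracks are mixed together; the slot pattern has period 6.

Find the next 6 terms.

127, 1974, 3194, 5168, 138, 149

Reading positions in blocks of 6 reveals the pattern AAABBB — 2 tracks woven together.
Track A: 6, 10, 16, 26, 42, 68, 110, 178, 288, 466, 754, 1220. Fibonacci-style (each term is the sum of the two before it).
Track B: 6, 17, 28, 39, 50, 61, 72, 83, 94, 105, 116. Adding 11 each time.
Position 24 → track B, term 12 = 127.
Position 25 → track A, term 13 = 1974.
Position 26 → track A, term 14 = 3194.
The 27th slot belongs to track A; its 15th term is 5168.
Position 28 falls in track B as its term 13, giving 138.
Term 29 comes from track B (its 14th entry): 149.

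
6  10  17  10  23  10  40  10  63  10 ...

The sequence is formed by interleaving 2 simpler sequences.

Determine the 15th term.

The terms cycle through 2 interleaved subsequences.
Stream A: 6, 17, 23, 40, 63. Each term equals the sum of the previous two.
Stream B: 10, 10, 10, 10, 10. The constant sequence 10.
Position 15 falls in stream A as its term 8, giving 269.

269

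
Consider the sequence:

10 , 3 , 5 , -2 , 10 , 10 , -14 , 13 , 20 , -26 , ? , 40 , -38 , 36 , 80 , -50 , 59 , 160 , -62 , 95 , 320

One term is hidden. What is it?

23

Taking every 3rd term gives 3 separate tracks.
Track A: 10, -2, -14, -26, -38, -50, -62 — subtracting 12 each time.
Track B: 3, 10, 13, ?, 36, 59, 95 — a Fibonacci-like recurrence a_n = a_{n-1} + a_{n-2}.
Track C: 5, 10, 20, 40, 80, 160, 320 — a geometric progression (common ratio 2).
Track B's pattern makes the blank 23.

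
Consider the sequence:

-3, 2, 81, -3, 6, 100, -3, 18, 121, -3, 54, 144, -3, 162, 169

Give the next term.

-3

Read the sequence 3 terms at a time; column i is its own pattern.
Subsequence A is -3, -3, -3, -3, -3, which is constant -3.
Subsequence B is 2, 6, 18, 54, 162, which is geometric, ×3 each step.
Subsequence C is 81, 100, 121, 144, 169, which is the squares 9², 10², 11², ….
Position 16 falls in subsequence A as its term 6, giving -3.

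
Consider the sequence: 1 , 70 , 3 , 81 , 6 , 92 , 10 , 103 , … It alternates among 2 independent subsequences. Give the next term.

Positions 1, 3, 5, … form one subsequence and positions 2, 4, 6, … form another.
Track A: 1, 3, 6, 10. Triangular numbers starting at T_1.
Track B: 70, 81, 92, 103. Arithmetic, step +11.
Position 9 → track A, term 5 = 15.

15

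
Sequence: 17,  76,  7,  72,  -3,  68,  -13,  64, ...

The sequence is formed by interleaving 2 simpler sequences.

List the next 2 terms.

-23, 60

Split by position mod 2 into 2 tracks.
Stream A: 17, 7, -3, -13 (arithmetic with common difference −10).
Stream B: 76, 72, 68, 64 (arithmetic, step −4).
The 9th slot belongs to stream A; its 5th term is -23.
Term 10 comes from stream B (its 5th entry): 60.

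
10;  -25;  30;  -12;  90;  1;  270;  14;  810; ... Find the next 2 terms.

The terms cycle through 2 interleaved subsequences.
Subsequence A: 10, 30, 90, 270, 810 — geometric with ratio 3.
Subsequence B: -25, -12, 1, 14 — linear: a_n = -38 + 13·n.
Term 10 comes from subsequence B (its 5th entry): 27.
Position 11 → subsequence A, term 6 = 2430.

27, 2430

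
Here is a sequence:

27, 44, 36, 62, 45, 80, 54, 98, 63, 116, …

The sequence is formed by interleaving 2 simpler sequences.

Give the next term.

72

Positions 1, 3, 5, … form one subsequence and positions 2, 4, 6, … form another.
Track A: 27, 36, 45, 54, 63 — arithmetic with common difference +9.
Track B: 44, 62, 80, 98, 116 — arithmetic with common difference +18.
Position 11 → track A, term 6 = 72.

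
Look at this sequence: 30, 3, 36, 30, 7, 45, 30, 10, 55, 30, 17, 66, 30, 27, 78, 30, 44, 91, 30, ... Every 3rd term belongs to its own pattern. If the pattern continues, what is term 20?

71

Taking every 3rd term gives 3 separate tracks.
Track A: 30, 30, 30, 30, 30, 30, 30 (always 30).
Track B: 3, 7, 10, 17, 27, 44 (a Fibonacci-like recurrence a_n = a_{n-1} + a_{n-2}).
Track C: 36, 45, 55, 66, 78, 91 (triangular numbers starting at T_8).
Position 20 → track B, term 7 = 71.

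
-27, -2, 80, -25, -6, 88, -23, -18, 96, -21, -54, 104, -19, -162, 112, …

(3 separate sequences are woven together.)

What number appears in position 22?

-13

Split by position mod 3: positions 1, 4, 7, … form one track, and each other residue class forms its own.
Track A = -27, -25, -23, -21, -19: adding 2 each time.
Track B = -2, -6, -18, -54, -162: geometric with ratio 3.
Track C = 80, 88, 96, 104, 112: arithmetic, step +8.
Term 22 comes from track A (its 8th entry): -13.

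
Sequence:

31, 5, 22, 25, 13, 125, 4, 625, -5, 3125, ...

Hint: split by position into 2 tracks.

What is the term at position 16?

390625

Positions 1, 3, 5, … form one subsequence and positions 2, 4, 6, … form another.
Track A: 31, 22, 13, 4, -5 — arithmetic, step −9.
Track B: 5, 25, 125, 625, 3125 — successive powers of 5.
Position 16 falls in track B as its term 8, giving 390625.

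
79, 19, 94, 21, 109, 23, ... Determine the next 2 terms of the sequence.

Split by position mod 2 into 2 tracks.
Stream A: 79, 94, 109 (adding 15 each time).
Stream B: 19, 21, 23 (linear: a_n = 17 + 2·n).
Position 7 falls in stream A as its term 4, giving 124.
Position 8 falls in stream B as its term 4, giving 25.

124, 25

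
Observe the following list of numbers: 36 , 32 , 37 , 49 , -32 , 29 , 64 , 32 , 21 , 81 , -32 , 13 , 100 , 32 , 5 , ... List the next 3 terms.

Taking every 3rd term gives 3 separate tracks.
Track A: 36, 49, 64, 81, 100 — perfect squares starting at 6².
Track B: 32, -32, 32, -32, 32 — oscillating between 32 and -32.
Track C: 37, 29, 21, 13, 5 — arithmetic with common difference −8.
Position 16 falls in track A as its term 6, giving 121.
Term 17 comes from track B (its 6th entry): -32.
Position 18 falls in track C as its term 6, giving -3.

121, -32, -3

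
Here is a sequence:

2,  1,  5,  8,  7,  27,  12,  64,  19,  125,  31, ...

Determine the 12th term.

216

Odd-indexed and even-indexed terms follow separate rules.
Track A = 2, 5, 7, 12, 19, 31: each term equals the sum of the previous two.
Track B = 1, 8, 27, 64, 125: consecutive cubes n³ from n = 1.
Position 12 → track B, term 6 = 216.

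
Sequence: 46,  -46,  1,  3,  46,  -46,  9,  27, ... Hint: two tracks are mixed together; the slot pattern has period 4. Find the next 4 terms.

46, -46, 81, 243

Reading positions in blocks of 4 reveals the pattern AABB — 2 tracks woven together.
Track A: 46, -46, 46, -46. The oscillation 46·(−1)^(n+1).
Track B: 1, 3, 9, 27. Successive powers of 3.
Term 9 comes from track A (its 5th entry): 46.
Position 10 falls in track A as its term 6, giving -46.
Term 11 comes from track B (its 5th entry): 81.
Position 12 falls in track B as its term 6, giving 243.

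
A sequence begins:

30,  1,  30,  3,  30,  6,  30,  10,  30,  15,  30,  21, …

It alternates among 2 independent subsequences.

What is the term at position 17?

30

Odd-indexed and even-indexed terms follow separate rules.
Subsequence A: 30, 30, 30, 30, 30, 30 (constant 30).
Subsequence B: 1, 3, 6, 10, 15, 21 (triangular numbers n(n+1)/2 for n = 1, 2, …).
Position 17 → subsequence A, term 9 = 30.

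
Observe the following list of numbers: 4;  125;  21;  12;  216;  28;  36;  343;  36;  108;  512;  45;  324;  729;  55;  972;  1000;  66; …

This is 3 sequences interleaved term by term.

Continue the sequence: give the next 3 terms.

Taking every 3rd term gives 3 separate tracks.
Stream A = 4, 12, 36, 108, 324, 972: geometric, ×3 each step.
Stream B = 125, 216, 343, 512, 729, 1000: the cubes 5³, 6³, 7³, ….
Stream C = 21, 28, 36, 45, 55, 66: triangular numbers n(n+1)/2 for n = 6, 7, ….
Position 19 falls in stream A as its term 7, giving 2916.
Position 20 → stream B, term 7 = 1331.
Term 21 comes from stream C (its 7th entry): 78.

2916, 1331, 78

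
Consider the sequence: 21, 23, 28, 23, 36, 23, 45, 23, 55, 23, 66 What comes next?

The terms cycle through 2 interleaved subsequences.
Track A is 21, 28, 36, 45, 55, 66, which is triangular numbers starting at T_6.
Track B is 23, 23, 23, 23, 23, which is the constant sequence 23.
Position 12 falls in track B as its term 6, giving 23.

23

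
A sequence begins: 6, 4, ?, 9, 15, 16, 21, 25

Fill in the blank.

10

Odd-indexed and even-indexed terms follow separate rules.
Subsequence A = 6, ?, 15, 21: triangular numbers starting at T_3.
Subsequence B = 4, 9, 16, 25: the squares 2², 3², 4², ….
Subsequence A's pattern makes the blank 10.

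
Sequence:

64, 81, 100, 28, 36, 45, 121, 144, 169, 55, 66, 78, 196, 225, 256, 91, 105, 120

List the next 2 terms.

The slot pattern repeats as AAABBB (period 6), so there are 2 interleaved tracks.
Track A is 64, 81, 100, 121, 144, 169, 196, 225, 256, which is the squares 8², 9², 10², ….
Track B is 28, 36, 45, 55, 66, 78, 91, 105, 120, which is triangular numbers starting at T_7.
The 19th slot belongs to track A; its 10th term is 289.
Position 20 → track A, term 11 = 324.

289, 324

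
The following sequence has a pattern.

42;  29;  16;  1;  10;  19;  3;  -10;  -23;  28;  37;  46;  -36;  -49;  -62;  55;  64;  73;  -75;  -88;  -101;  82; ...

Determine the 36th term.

154

Reading positions in blocks of 6 reveals the pattern AAABBB — 2 tracks woven together.
Stream A: 42, 29, 16, 3, -10, -23, -36, -49, -62, -75, -88, -101 — subtracting 13 each time.
Stream B: 1, 10, 19, 28, 37, 46, 55, 64, 73, 82 — arithmetic with common difference +9.
Position 36 falls in stream B as its term 18, giving 154.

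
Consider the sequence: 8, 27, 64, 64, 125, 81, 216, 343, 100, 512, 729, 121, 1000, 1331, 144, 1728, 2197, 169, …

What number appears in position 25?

5832

Positions follow the repeating pattern AAB; grouping by letter gives 2 tracks.
Track A = 8, 27, 64, 125, 216, 343, 512, 729, 1000, 1331, 1728, 2197: consecutive cubes n³ from n = 2.
Track B = 64, 81, 100, 121, 144, 169: consecutive squares n² from n = 8.
Term 25 comes from track A (its 17th entry): 5832.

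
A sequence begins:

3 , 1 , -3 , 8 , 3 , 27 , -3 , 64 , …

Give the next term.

Taking every 2nd term gives 2 separate tracks.
Track A = 3, -3, 3, -3: oscillating between 3 and -3.
Track B = 1, 8, 27, 64: perfect cubes starting at 1³.
Position 9 falls in track A as its term 5, giving 3.

3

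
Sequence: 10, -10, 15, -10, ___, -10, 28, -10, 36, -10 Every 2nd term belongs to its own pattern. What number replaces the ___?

Taking every 2nd term gives 2 separate tracks.
Stream A: 10, 15, ?, 28, 36. Triangular numbers n(n+1)/2 for n = 4, 5, ….
Stream B: -10, -10, -10, -10, -10. Always -10.
So the missing entry in stream A is 21.

21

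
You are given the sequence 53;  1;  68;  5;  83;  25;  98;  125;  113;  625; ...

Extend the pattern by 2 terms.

Split by position mod 2 into 2 tracks.
Subsequence A is 53, 68, 83, 98, 113, which is adding 15 each time.
Subsequence B is 1, 5, 25, 125, 625, which is powers 5^0, 5^1, 5^2, ….
Position 11 falls in subsequence A as its term 6, giving 128.
Position 12 → subsequence B, term 6 = 3125.

128, 3125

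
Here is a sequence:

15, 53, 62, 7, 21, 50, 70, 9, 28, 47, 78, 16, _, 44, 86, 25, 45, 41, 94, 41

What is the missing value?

Taking every 4th term gives 4 separate tracks.
Subsequence A: 15, 21, 28, ?, 45. The triangular numbers T_5, T_6, ….
Subsequence B: 53, 50, 47, 44, 41. Linear: a_n = 56 − 3·n.
Subsequence C: 62, 70, 78, 86, 94. Adding 8 each time.
Subsequence D: 7, 9, 16, 25, 41. A Fibonacci-like recurrence a_n = a_{n-1} + a_{n-2}.
So the missing entry in subsequence A is 36.

36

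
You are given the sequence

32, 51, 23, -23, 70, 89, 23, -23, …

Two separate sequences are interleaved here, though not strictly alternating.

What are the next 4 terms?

Positions follow the repeating pattern AABB; grouping by letter gives 2 tracks.
Subsequence A: 32, 51, 70, 89 (arithmetic, step +19).
Subsequence B: 23, -23, 23, -23 (the oscillation 23·(−1)^(n+1)).
Term 9 comes from subsequence A (its 5th entry): 108.
Term 10 comes from subsequence A (its 6th entry): 127.
Term 11 comes from subsequence B (its 5th entry): 23.
Term 12 comes from subsequence B (its 6th entry): -23.

108, 127, 23, -23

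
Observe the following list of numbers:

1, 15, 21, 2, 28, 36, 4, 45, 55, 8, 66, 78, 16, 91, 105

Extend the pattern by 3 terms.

Positions follow the repeating pattern ABB; grouping by letter gives 2 tracks.
Subsequence A: 1, 2, 4, 8, 16. Powers 2^0, 2^1, 2^2, ….
Subsequence B: 15, 21, 28, 36, 45, 55, 66, 78, 91, 105. The triangular numbers T_5, T_6, ….
Position 16 falls in subsequence A as its term 6, giving 32.
Position 17 falls in subsequence B as its term 11, giving 120.
Term 18 comes from subsequence B (its 12th entry): 136.

32, 120, 136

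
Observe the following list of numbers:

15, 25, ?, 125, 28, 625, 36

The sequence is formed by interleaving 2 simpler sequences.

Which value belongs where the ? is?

Taking every 2nd term gives 2 separate tracks.
Stream A: 15, ?, 28, 36 — triangular numbers starting at T_5.
Stream B: 25, 125, 625 — successive powers of 5.
Filling stream A at index 2 by its rule yields 21.

21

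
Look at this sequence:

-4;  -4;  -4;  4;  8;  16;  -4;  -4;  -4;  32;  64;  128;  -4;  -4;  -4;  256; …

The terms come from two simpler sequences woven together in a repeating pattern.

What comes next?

Reading positions in blocks of 6 reveals the pattern AAABBB — 2 tracks woven together.
Track A: -4, -4, -4, -4, -4, -4, -4, -4, -4 (always -4).
Track B: 4, 8, 16, 32, 64, 128, 256 (powers of 2).
Term 17 comes from track B (its 8th entry): 512.

512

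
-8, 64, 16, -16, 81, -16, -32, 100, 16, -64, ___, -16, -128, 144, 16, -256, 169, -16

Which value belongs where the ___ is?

121

The terms cycle through 3 interleaved subsequences.
Subsequence A: -8, -16, -32, -64, -128, -256. Geometric with ratio 2.
Subsequence B: 64, 81, 100, ?, 144, 169. Consecutive squares n² from n = 8.
Subsequence C: 16, -16, 16, -16, 16, -16. Alternating ±16.
The gap is subsequence B's term 4; the rule gives 121.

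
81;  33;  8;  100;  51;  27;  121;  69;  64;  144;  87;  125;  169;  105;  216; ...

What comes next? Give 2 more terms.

196, 123

Split by position mod 3 into 3 tracks.
Stream A = 81, 100, 121, 144, 169: perfect squares starting at 9².
Stream B = 33, 51, 69, 87, 105: adding 18 each time.
Stream C = 8, 27, 64, 125, 216: perfect cubes starting at 2³.
Term 16 comes from stream A (its 6th entry): 196.
The 17th slot belongs to stream B; its 6th term is 123.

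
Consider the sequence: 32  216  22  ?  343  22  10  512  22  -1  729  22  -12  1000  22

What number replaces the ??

Taking every 3rd term gives 3 separate tracks.
Stream A = 32, ?, 10, -1, -12: arithmetic with common difference −11.
Stream B = 216, 343, 512, 729, 1000: the cubes 6³, 7³, 8³, ….
Stream C = 22, 22, 22, 22, 22: always 22.
Filling stream A at index 2 by its rule yields 21.

21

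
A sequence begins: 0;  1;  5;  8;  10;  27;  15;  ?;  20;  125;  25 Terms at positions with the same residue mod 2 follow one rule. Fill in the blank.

Odd-indexed and even-indexed terms follow separate rules.
Subsequence A = 0, 5, 10, 15, 20, 25: arithmetic with common difference +5.
Subsequence B = 1, 8, 27, ?, 125: the cubes 1³, 2³, 3³, ….
Subsequence B's pattern makes the blank 64.

64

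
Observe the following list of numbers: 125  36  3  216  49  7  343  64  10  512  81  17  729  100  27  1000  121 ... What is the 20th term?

144

The terms cycle through 3 interleaved subsequences.
Track A is 125, 216, 343, 512, 729, 1000, which is consecutive cubes n³ from n = 5.
Track B is 36, 49, 64, 81, 100, 121, which is the squares 6², 7², 8², ….
Track C is 3, 7, 10, 17, 27, which is each term equals the sum of the previous two.
Term 20 comes from track B (its 7th entry): 144.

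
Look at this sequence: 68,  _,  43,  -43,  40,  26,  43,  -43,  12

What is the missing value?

54

Positions follow the repeating pattern AABB; grouping by letter gives 2 tracks.
Track A is 68, ?, 40, 26, 12, which is arithmetic with common difference −14.
Track B is 43, -43, 43, -43, which is oscillating between 43 and -43.
Filling track A at index 2 by its rule yields 54.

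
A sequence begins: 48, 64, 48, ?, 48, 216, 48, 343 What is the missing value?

125

Odd-indexed and even-indexed terms follow separate rules.
Stream A is 48, 48, 48, 48, which is always 48.
Stream B is 64, ?, 216, 343, which is perfect cubes starting at 4³.
The gap is stream B's term 2; the rule gives 125.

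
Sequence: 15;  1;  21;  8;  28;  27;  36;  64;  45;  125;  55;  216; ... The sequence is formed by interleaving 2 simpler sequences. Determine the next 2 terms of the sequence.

The terms cycle through 2 interleaved subsequences.
Track A: 15, 21, 28, 36, 45, 55 (triangular numbers n(n+1)/2 for n = 5, 6, …).
Track B: 1, 8, 27, 64, 125, 216 (perfect cubes starting at 1³).
Position 13 falls in track A as its term 7, giving 66.
Position 14 → track B, term 7 = 343.

66, 343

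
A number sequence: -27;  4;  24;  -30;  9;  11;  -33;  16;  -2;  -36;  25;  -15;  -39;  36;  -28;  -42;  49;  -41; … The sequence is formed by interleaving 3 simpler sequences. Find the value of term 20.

Read the sequence 3 terms at a time; column i is its own pattern.
Stream A is -27, -30, -33, -36, -39, -42, which is linear: a_n = -24 − 3·n.
Stream B is 4, 9, 16, 25, 36, 49, which is the squares 2², 3², 4², ….
Stream C is 24, 11, -2, -15, -28, -41, which is arithmetic with common difference −13.
Position 20 → stream B, term 7 = 64.

64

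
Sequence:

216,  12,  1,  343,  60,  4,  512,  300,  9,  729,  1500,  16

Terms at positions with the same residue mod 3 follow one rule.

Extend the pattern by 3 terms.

Read the sequence 3 terms at a time; column i is its own pattern.
Stream A: 216, 343, 512, 729 — consecutive cubes n³ from n = 6.
Stream B: 12, 60, 300, 1500 — a geometric progression (common ratio 5).
Stream C: 1, 4, 9, 16 — the squares 1², 2², 3², ….
Term 13 comes from stream A (its 5th entry): 1000.
Term 14 comes from stream B (its 5th entry): 7500.
Position 15 → stream C, term 5 = 25.

1000, 7500, 25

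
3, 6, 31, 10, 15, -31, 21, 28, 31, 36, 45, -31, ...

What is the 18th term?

Positions follow the repeating pattern AAB; grouping by letter gives 2 tracks.
Stream A: 3, 6, 10, 15, 21, 28, 36, 45. The triangular numbers T_2, T_3, ….
Stream B: 31, -31, 31, -31. Oscillating between 31 and -31.
Position 18 → stream B, term 6 = -31.

-31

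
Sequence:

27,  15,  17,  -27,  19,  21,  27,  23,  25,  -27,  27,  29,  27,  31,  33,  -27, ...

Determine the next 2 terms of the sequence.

Positions follow the repeating pattern ABB; grouping by letter gives 2 tracks.
Stream A = 27, -27, 27, -27, 27, -27: the oscillation 27·(−1)^(n+1).
Stream B = 15, 17, 19, 21, 23, 25, 27, 29, 31, 33: linear: a_n = 13 + 2·n.
The 17th slot belongs to stream B; its 11th term is 35.
The 18th slot belongs to stream B; its 12th term is 37.

35, 37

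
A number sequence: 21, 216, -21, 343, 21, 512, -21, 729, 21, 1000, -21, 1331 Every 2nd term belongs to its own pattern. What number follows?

21

Taking every 2nd term gives 2 separate tracks.
Stream A: 21, -21, 21, -21, 21, -21. The oscillation 21·(−1)^(n+1).
Stream B: 216, 343, 512, 729, 1000, 1331. The cubes 6³, 7³, 8³, ….
The 13th slot belongs to stream A; its 7th term is 21.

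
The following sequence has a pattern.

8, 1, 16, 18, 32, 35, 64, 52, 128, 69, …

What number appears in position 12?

Positions 1, 3, 5, … form one subsequence and positions 2, 4, 6, … form another.
Stream A: 8, 16, 32, 64, 128. Powers of 2.
Stream B: 1, 18, 35, 52, 69. Arithmetic with common difference +17.
Term 12 comes from stream B (its 6th entry): 86.

86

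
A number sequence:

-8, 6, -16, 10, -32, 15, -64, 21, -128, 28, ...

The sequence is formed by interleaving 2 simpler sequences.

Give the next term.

Split by position mod 2 into 2 tracks.
Track A is -8, -16, -32, -64, -128, which is multiplying by 2 each time.
Track B is 6, 10, 15, 21, 28, which is the triangular numbers T_3, T_4, ….
Position 11 → track A, term 6 = -256.

-256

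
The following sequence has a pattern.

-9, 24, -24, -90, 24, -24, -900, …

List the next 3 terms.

24, -24, -9000

Reading positions in blocks of 3 reveals the pattern ABB — 2 tracks woven together.
Subsequence A: -9, -90, -900 — multiplying by 10 each time.
Subsequence B: 24, -24, 24, -24 — alternating ±24.
Term 8 comes from subsequence B (its 5th entry): 24.
Position 9 falls in subsequence B as its term 6, giving -24.
Term 10 comes from subsequence A (its 4th entry): -9000.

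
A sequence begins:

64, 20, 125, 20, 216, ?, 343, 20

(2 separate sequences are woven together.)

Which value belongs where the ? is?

20

Taking every 2nd term gives 2 separate tracks.
Subsequence A: 64, 125, 216, 343 — consecutive cubes n³ from n = 4.
Subsequence B: 20, 20, ?, 20 — the constant sequence 20.
The gap is subsequence B's term 3; the rule gives 20.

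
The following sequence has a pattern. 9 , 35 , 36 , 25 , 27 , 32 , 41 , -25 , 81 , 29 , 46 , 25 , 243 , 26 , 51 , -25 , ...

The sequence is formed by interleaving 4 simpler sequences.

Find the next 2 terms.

Split by position mod 4 into 4 tracks.
Stream A is 9, 27, 81, 243, which is successive powers of 3.
Stream B is 35, 32, 29, 26, which is subtracting 3 each time.
Stream C is 36, 41, 46, 51, which is adding 5 each time.
Stream D is 25, -25, 25, -25, which is the oscillation 25·(−1)^(n+1).
The 17th slot belongs to stream A; its 5th term is 729.
Term 18 comes from stream B (its 5th entry): 23.

729, 23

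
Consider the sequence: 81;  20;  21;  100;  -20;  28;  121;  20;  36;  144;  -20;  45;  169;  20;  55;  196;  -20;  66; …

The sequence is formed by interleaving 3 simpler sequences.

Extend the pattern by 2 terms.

Read the sequence 3 terms at a time; column i is its own pattern.
Track A: 81, 100, 121, 144, 169, 196 (consecutive squares n² from n = 9).
Track B: 20, -20, 20, -20, 20, -20 (oscillating between 20 and -20).
Track C: 21, 28, 36, 45, 55, 66 (triangular numbers n(n+1)/2 for n = 6, 7, …).
Position 19 → track A, term 7 = 225.
The 20th slot belongs to track B; its 7th term is 20.

225, 20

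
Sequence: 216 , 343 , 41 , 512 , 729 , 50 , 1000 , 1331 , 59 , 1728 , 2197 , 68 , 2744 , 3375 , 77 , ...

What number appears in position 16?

4096

The slot pattern repeats as AAB (period 3), so there are 2 interleaved tracks.
Track A: 216, 343, 512, 729, 1000, 1331, 1728, 2197, 2744, 3375 (the cubes 6³, 7³, 8³, …).
Track B: 41, 50, 59, 68, 77 (adding 9 each time).
Position 16 → track A, term 11 = 4096.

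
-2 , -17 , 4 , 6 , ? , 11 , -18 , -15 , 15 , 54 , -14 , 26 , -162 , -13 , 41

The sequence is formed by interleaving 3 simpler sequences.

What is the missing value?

Split by position mod 3: positions 1, 4, 7, … form one track, and each other residue class forms its own.
Subsequence A: -2, 6, -18, 54, -162 (a geometric progression (common ratio -3)).
Subsequence B: -17, ?, -15, -14, -13 (adding 1 each time).
Subsequence C: 4, 11, 15, 26, 41 (each term equals the sum of the previous two).
Subsequence B's pattern makes the blank -16.

-16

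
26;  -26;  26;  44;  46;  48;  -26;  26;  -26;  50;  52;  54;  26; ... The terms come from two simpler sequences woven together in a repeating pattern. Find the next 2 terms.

Positions follow the repeating pattern AAABBB; grouping by letter gives 2 tracks.
Stream A = 26, -26, 26, -26, 26, -26, 26: oscillating between 26 and -26.
Stream B = 44, 46, 48, 50, 52, 54: linear: a_n = 42 + 2·n.
Position 14 falls in stream A as its term 8, giving -26.
Position 15 → stream A, term 9 = 26.

-26, 26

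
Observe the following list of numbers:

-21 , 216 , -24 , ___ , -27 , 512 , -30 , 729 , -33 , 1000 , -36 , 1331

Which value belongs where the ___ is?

343

Positions 1, 3, 5, … form one subsequence and positions 2, 4, 6, … form another.
Track A: -21, -24, -27, -30, -33, -36 (arithmetic, step −3).
Track B: 216, ?, 512, 729, 1000, 1331 (the cubes 6³, 7³, 8³, …).
Track B's pattern makes the blank 343.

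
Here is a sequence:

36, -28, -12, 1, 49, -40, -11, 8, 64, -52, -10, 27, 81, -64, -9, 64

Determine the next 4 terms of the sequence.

Read the sequence 4 terms at a time; column i is its own pattern.
Stream A: 36, 49, 64, 81 — perfect squares starting at 6².
Stream B: -28, -40, -52, -64 — arithmetic with common difference −12.
Stream C: -12, -11, -10, -9 — adding 1 each time.
Stream D: 1, 8, 27, 64 — consecutive cubes n³ from n = 1.
Position 17 falls in stream A as its term 5, giving 100.
Term 18 comes from stream B (its 5th entry): -76.
The 19th slot belongs to stream C; its 5th term is -8.
The 20th slot belongs to stream D; its 5th term is 125.

100, -76, -8, 125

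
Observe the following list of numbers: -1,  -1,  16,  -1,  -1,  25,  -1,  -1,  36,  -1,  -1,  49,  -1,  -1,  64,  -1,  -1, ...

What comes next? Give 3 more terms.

Reading positions in blocks of 3 reveals the pattern AAB — 2 tracks woven together.
Subsequence A: -1, -1, -1, -1, -1, -1, -1, -1, -1, -1, -1, -1 (always -1).
Subsequence B: 16, 25, 36, 49, 64 (consecutive squares n² from n = 4).
Term 18 comes from subsequence B (its 6th entry): 81.
Term 19 comes from subsequence A (its 13th entry): -1.
The 20th slot belongs to subsequence A; its 14th term is -1.

81, -1, -1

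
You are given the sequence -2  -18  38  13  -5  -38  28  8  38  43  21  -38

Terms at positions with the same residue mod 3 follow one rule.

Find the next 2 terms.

58, 34

Taking every 3rd term gives 3 separate tracks.
Track A: -2, 13, 28, 43 (linear: a_n = -17 + 15·n).
Track B: -18, -5, 8, 21 (arithmetic, step +13).
Track C: 38, -38, 38, -38 (the oscillation 38·(−1)^(n+1)).
Position 13 falls in track A as its term 5, giving 58.
Position 14 falls in track B as its term 5, giving 34.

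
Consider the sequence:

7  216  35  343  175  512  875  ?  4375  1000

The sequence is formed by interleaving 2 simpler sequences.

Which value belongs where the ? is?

Split by position mod 2 into 2 tracks.
Stream A = 7, 35, 175, 875, 4375: geometric with ratio 5.
Stream B = 216, 343, 512, ?, 1000: the cubes 6³, 7³, 8³, ….
The gap is stream B's term 4; the rule gives 729.

729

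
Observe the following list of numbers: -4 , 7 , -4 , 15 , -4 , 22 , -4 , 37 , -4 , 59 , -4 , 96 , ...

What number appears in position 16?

The terms cycle through 2 interleaved subsequences.
Stream A: -4, -4, -4, -4, -4, -4 (constant -4).
Stream B: 7, 15, 22, 37, 59, 96 (Fibonacci-style (each term is the sum of the two before it)).
The 16th slot belongs to stream B; its 8th term is 251.

251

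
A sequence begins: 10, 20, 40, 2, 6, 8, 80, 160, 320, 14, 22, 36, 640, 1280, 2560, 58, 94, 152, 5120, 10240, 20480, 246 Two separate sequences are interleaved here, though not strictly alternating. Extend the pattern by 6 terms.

Positions follow the repeating pattern AAABBB; grouping by letter gives 2 tracks.
Track A: 10, 20, 40, 80, 160, 320, 640, 1280, 2560, 5120, 10240, 20480 (geometric with ratio 2).
Track B: 2, 6, 8, 14, 22, 36, 58, 94, 152, 246 (a Fibonacci-like recurrence a_n = a_{n-1} + a_{n-2}).
Term 23 comes from track B (its 11th entry): 398.
The 24th slot belongs to track B; its 12th term is 644.
The 25th slot belongs to track A; its 13th term is 40960.
Term 26 comes from track A (its 14th entry): 81920.
Position 27 falls in track A as its term 15, giving 163840.
Position 28 falls in track B as its term 13, giving 1042.

398, 644, 40960, 81920, 163840, 1042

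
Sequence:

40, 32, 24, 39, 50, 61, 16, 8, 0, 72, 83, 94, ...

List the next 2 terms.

-8, -16

Reading positions in blocks of 6 reveals the pattern AAABBB — 2 tracks woven together.
Subsequence A: 40, 32, 24, 16, 8, 0. Subtracting 8 each time.
Subsequence B: 39, 50, 61, 72, 83, 94. Arithmetic, step +11.
Position 13 → subsequence A, term 7 = -8.
Position 14 → subsequence A, term 8 = -16.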